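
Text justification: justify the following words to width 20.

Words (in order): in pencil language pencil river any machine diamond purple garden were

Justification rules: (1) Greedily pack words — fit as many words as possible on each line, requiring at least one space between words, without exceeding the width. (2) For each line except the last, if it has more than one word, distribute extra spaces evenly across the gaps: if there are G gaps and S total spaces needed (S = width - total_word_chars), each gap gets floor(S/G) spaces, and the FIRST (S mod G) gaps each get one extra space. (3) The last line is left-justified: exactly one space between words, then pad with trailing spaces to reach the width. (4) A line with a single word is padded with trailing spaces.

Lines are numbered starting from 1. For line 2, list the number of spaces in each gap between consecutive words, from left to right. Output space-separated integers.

Line 1: ['in', 'pencil', 'language'] (min_width=18, slack=2)
Line 2: ['pencil', 'river', 'any'] (min_width=16, slack=4)
Line 3: ['machine', 'diamond'] (min_width=15, slack=5)
Line 4: ['purple', 'garden', 'were'] (min_width=18, slack=2)

Answer: 3 3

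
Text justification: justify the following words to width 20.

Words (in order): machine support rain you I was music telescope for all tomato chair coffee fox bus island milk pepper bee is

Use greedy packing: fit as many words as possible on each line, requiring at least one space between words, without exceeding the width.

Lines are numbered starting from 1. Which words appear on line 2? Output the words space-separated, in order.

Line 1: ['machine', 'support', 'rain'] (min_width=20, slack=0)
Line 2: ['you', 'I', 'was', 'music'] (min_width=15, slack=5)
Line 3: ['telescope', 'for', 'all'] (min_width=17, slack=3)
Line 4: ['tomato', 'chair', 'coffee'] (min_width=19, slack=1)
Line 5: ['fox', 'bus', 'island', 'milk'] (min_width=19, slack=1)
Line 6: ['pepper', 'bee', 'is'] (min_width=13, slack=7)

Answer: you I was music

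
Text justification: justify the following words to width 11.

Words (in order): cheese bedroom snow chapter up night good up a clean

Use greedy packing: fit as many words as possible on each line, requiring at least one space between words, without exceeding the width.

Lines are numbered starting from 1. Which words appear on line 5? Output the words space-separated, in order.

Answer: night good

Derivation:
Line 1: ['cheese'] (min_width=6, slack=5)
Line 2: ['bedroom'] (min_width=7, slack=4)
Line 3: ['snow'] (min_width=4, slack=7)
Line 4: ['chapter', 'up'] (min_width=10, slack=1)
Line 5: ['night', 'good'] (min_width=10, slack=1)
Line 6: ['up', 'a', 'clean'] (min_width=10, slack=1)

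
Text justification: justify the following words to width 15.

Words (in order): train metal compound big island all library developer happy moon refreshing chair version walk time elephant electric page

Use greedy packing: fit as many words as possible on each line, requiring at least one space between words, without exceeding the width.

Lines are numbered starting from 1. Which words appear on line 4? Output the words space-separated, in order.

Answer: library

Derivation:
Line 1: ['train', 'metal'] (min_width=11, slack=4)
Line 2: ['compound', 'big'] (min_width=12, slack=3)
Line 3: ['island', 'all'] (min_width=10, slack=5)
Line 4: ['library'] (min_width=7, slack=8)
Line 5: ['developer', 'happy'] (min_width=15, slack=0)
Line 6: ['moon', 'refreshing'] (min_width=15, slack=0)
Line 7: ['chair', 'version'] (min_width=13, slack=2)
Line 8: ['walk', 'time'] (min_width=9, slack=6)
Line 9: ['elephant'] (min_width=8, slack=7)
Line 10: ['electric', 'page'] (min_width=13, slack=2)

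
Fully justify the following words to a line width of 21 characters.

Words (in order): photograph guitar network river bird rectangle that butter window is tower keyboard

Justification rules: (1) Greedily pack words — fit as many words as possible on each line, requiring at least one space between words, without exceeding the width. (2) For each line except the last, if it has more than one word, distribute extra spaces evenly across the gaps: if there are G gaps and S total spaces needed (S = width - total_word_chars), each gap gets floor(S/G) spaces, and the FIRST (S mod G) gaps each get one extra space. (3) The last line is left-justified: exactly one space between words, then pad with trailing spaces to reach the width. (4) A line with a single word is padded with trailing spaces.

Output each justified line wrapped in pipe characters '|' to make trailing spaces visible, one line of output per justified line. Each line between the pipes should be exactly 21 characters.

Answer: |photograph     guitar|
|network   river  bird|
|rectangle that butter|
|window    is    tower|
|keyboard             |

Derivation:
Line 1: ['photograph', 'guitar'] (min_width=17, slack=4)
Line 2: ['network', 'river', 'bird'] (min_width=18, slack=3)
Line 3: ['rectangle', 'that', 'butter'] (min_width=21, slack=0)
Line 4: ['window', 'is', 'tower'] (min_width=15, slack=6)
Line 5: ['keyboard'] (min_width=8, slack=13)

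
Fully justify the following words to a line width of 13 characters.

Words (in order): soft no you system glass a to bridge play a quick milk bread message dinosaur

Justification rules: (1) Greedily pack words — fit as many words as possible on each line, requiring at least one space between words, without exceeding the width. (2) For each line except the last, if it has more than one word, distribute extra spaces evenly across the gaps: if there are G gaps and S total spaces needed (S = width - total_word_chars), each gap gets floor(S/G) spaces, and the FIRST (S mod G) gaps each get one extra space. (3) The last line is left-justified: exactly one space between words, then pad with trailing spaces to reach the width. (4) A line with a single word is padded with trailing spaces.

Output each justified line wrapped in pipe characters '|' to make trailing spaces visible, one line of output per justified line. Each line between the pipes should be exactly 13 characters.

Line 1: ['soft', 'no', 'you'] (min_width=11, slack=2)
Line 2: ['system', 'glass'] (min_width=12, slack=1)
Line 3: ['a', 'to', 'bridge'] (min_width=11, slack=2)
Line 4: ['play', 'a', 'quick'] (min_width=12, slack=1)
Line 5: ['milk', 'bread'] (min_width=10, slack=3)
Line 6: ['message'] (min_width=7, slack=6)
Line 7: ['dinosaur'] (min_width=8, slack=5)

Answer: |soft  no  you|
|system  glass|
|a  to  bridge|
|play  a quick|
|milk    bread|
|message      |
|dinosaur     |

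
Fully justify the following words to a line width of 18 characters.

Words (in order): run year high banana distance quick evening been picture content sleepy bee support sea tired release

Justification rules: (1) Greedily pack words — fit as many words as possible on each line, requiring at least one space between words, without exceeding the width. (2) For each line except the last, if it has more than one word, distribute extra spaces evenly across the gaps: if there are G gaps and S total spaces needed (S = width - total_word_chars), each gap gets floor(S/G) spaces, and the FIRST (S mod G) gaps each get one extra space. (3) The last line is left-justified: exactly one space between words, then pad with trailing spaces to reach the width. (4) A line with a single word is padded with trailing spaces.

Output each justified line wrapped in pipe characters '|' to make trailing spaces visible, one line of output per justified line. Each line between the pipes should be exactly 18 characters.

Answer: |run    year   high|
|banana    distance|
|quick evening been|
|picture    content|
|sleepy bee support|
|sea tired release |

Derivation:
Line 1: ['run', 'year', 'high'] (min_width=13, slack=5)
Line 2: ['banana', 'distance'] (min_width=15, slack=3)
Line 3: ['quick', 'evening', 'been'] (min_width=18, slack=0)
Line 4: ['picture', 'content'] (min_width=15, slack=3)
Line 5: ['sleepy', 'bee', 'support'] (min_width=18, slack=0)
Line 6: ['sea', 'tired', 'release'] (min_width=17, slack=1)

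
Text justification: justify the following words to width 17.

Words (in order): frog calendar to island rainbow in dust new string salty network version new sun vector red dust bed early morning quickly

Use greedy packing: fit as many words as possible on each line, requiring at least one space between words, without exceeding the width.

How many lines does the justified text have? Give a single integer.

Answer: 8

Derivation:
Line 1: ['frog', 'calendar', 'to'] (min_width=16, slack=1)
Line 2: ['island', 'rainbow', 'in'] (min_width=17, slack=0)
Line 3: ['dust', 'new', 'string'] (min_width=15, slack=2)
Line 4: ['salty', 'network'] (min_width=13, slack=4)
Line 5: ['version', 'new', 'sun'] (min_width=15, slack=2)
Line 6: ['vector', 'red', 'dust'] (min_width=15, slack=2)
Line 7: ['bed', 'early', 'morning'] (min_width=17, slack=0)
Line 8: ['quickly'] (min_width=7, slack=10)
Total lines: 8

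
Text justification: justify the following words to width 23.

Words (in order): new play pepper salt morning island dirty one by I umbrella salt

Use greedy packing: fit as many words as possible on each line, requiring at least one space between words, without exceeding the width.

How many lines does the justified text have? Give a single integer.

Line 1: ['new', 'play', 'pepper', 'salt'] (min_width=20, slack=3)
Line 2: ['morning', 'island', 'dirty'] (min_width=20, slack=3)
Line 3: ['one', 'by', 'I', 'umbrella', 'salt'] (min_width=22, slack=1)
Total lines: 3

Answer: 3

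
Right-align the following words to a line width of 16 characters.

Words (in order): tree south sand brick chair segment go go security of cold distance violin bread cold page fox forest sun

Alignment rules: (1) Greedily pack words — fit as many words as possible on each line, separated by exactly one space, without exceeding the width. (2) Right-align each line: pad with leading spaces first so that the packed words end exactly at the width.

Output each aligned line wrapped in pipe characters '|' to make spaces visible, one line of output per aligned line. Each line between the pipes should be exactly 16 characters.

Line 1: ['tree', 'south', 'sand'] (min_width=15, slack=1)
Line 2: ['brick', 'chair'] (min_width=11, slack=5)
Line 3: ['segment', 'go', 'go'] (min_width=13, slack=3)
Line 4: ['security', 'of', 'cold'] (min_width=16, slack=0)
Line 5: ['distance', 'violin'] (min_width=15, slack=1)
Line 6: ['bread', 'cold', 'page'] (min_width=15, slack=1)
Line 7: ['fox', 'forest', 'sun'] (min_width=14, slack=2)

Answer: | tree south sand|
|     brick chair|
|   segment go go|
|security of cold|
| distance violin|
| bread cold page|
|  fox forest sun|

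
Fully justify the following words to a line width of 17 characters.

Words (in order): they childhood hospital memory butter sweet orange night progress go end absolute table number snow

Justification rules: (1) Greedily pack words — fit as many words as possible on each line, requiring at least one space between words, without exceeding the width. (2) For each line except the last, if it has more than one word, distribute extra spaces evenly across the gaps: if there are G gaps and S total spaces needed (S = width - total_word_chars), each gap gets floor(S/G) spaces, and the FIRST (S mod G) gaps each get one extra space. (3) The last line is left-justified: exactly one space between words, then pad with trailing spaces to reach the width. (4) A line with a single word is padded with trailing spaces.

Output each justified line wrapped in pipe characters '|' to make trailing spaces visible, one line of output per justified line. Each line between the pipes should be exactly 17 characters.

Line 1: ['they', 'childhood'] (min_width=14, slack=3)
Line 2: ['hospital', 'memory'] (min_width=15, slack=2)
Line 3: ['butter', 'sweet'] (min_width=12, slack=5)
Line 4: ['orange', 'night'] (min_width=12, slack=5)
Line 5: ['progress', 'go', 'end'] (min_width=15, slack=2)
Line 6: ['absolute', 'table'] (min_width=14, slack=3)
Line 7: ['number', 'snow'] (min_width=11, slack=6)

Answer: |they    childhood|
|hospital   memory|
|butter      sweet|
|orange      night|
|progress  go  end|
|absolute    table|
|number snow      |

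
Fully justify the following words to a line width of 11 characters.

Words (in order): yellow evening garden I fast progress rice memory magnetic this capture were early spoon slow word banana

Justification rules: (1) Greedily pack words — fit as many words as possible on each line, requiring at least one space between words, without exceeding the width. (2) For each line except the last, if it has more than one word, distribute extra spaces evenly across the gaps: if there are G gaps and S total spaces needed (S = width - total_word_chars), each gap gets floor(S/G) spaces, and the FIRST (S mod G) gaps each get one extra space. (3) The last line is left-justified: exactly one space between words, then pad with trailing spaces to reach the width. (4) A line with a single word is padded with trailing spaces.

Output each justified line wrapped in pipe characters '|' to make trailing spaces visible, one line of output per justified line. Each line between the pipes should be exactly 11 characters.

Line 1: ['yellow'] (min_width=6, slack=5)
Line 2: ['evening'] (min_width=7, slack=4)
Line 3: ['garden', 'I'] (min_width=8, slack=3)
Line 4: ['fast'] (min_width=4, slack=7)
Line 5: ['progress'] (min_width=8, slack=3)
Line 6: ['rice', 'memory'] (min_width=11, slack=0)
Line 7: ['magnetic'] (min_width=8, slack=3)
Line 8: ['this'] (min_width=4, slack=7)
Line 9: ['capture'] (min_width=7, slack=4)
Line 10: ['were', 'early'] (min_width=10, slack=1)
Line 11: ['spoon', 'slow'] (min_width=10, slack=1)
Line 12: ['word', 'banana'] (min_width=11, slack=0)

Answer: |yellow     |
|evening    |
|garden    I|
|fast       |
|progress   |
|rice memory|
|magnetic   |
|this       |
|capture    |
|were  early|
|spoon  slow|
|word banana|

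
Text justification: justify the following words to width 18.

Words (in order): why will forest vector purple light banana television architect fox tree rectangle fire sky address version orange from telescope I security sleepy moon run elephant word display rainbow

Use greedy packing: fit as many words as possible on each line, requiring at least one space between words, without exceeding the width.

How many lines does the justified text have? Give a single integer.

Answer: 13

Derivation:
Line 1: ['why', 'will', 'forest'] (min_width=15, slack=3)
Line 2: ['vector', 'purple'] (min_width=13, slack=5)
Line 3: ['light', 'banana'] (min_width=12, slack=6)
Line 4: ['television'] (min_width=10, slack=8)
Line 5: ['architect', 'fox', 'tree'] (min_width=18, slack=0)
Line 6: ['rectangle', 'fire', 'sky'] (min_width=18, slack=0)
Line 7: ['address', 'version'] (min_width=15, slack=3)
Line 8: ['orange', 'from'] (min_width=11, slack=7)
Line 9: ['telescope', 'I'] (min_width=11, slack=7)
Line 10: ['security', 'sleepy'] (min_width=15, slack=3)
Line 11: ['moon', 'run', 'elephant'] (min_width=17, slack=1)
Line 12: ['word', 'display'] (min_width=12, slack=6)
Line 13: ['rainbow'] (min_width=7, slack=11)
Total lines: 13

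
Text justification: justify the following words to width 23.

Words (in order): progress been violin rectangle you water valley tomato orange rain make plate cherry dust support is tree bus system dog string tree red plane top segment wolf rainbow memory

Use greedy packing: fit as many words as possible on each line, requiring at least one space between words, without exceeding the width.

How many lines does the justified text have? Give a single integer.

Answer: 9

Derivation:
Line 1: ['progress', 'been', 'violin'] (min_width=20, slack=3)
Line 2: ['rectangle', 'you', 'water'] (min_width=19, slack=4)
Line 3: ['valley', 'tomato', 'orange'] (min_width=20, slack=3)
Line 4: ['rain', 'make', 'plate', 'cherry'] (min_width=22, slack=1)
Line 5: ['dust', 'support', 'is', 'tree'] (min_width=20, slack=3)
Line 6: ['bus', 'system', 'dog', 'string'] (min_width=21, slack=2)
Line 7: ['tree', 'red', 'plane', 'top'] (min_width=18, slack=5)
Line 8: ['segment', 'wolf', 'rainbow'] (min_width=20, slack=3)
Line 9: ['memory'] (min_width=6, slack=17)
Total lines: 9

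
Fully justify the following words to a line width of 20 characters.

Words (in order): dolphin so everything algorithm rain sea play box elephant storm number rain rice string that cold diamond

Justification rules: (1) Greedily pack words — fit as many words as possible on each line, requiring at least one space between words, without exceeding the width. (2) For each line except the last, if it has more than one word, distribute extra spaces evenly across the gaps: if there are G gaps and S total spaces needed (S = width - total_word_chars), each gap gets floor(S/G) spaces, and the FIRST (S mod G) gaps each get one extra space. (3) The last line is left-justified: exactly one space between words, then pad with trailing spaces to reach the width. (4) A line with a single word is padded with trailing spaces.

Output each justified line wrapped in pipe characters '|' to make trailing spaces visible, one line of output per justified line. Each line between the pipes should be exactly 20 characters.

Answer: |dolphin           so|
|everything algorithm|
|rain  sea  play  box|
|elephant       storm|
|number   rain   rice|
|string   that   cold|
|diamond             |

Derivation:
Line 1: ['dolphin', 'so'] (min_width=10, slack=10)
Line 2: ['everything', 'algorithm'] (min_width=20, slack=0)
Line 3: ['rain', 'sea', 'play', 'box'] (min_width=17, slack=3)
Line 4: ['elephant', 'storm'] (min_width=14, slack=6)
Line 5: ['number', 'rain', 'rice'] (min_width=16, slack=4)
Line 6: ['string', 'that', 'cold'] (min_width=16, slack=4)
Line 7: ['diamond'] (min_width=7, slack=13)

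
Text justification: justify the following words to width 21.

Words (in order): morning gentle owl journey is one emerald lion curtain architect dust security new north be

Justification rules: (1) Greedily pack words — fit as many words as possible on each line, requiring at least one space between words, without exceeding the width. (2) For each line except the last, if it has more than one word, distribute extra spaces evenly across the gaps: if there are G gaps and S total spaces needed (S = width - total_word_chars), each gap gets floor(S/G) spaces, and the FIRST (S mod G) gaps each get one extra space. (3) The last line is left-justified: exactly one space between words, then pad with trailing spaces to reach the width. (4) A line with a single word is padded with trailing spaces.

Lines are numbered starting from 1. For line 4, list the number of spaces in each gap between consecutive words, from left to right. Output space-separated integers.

Answer: 8

Derivation:
Line 1: ['morning', 'gentle', 'owl'] (min_width=18, slack=3)
Line 2: ['journey', 'is', 'one'] (min_width=14, slack=7)
Line 3: ['emerald', 'lion', 'curtain'] (min_width=20, slack=1)
Line 4: ['architect', 'dust'] (min_width=14, slack=7)
Line 5: ['security', 'new', 'north', 'be'] (min_width=21, slack=0)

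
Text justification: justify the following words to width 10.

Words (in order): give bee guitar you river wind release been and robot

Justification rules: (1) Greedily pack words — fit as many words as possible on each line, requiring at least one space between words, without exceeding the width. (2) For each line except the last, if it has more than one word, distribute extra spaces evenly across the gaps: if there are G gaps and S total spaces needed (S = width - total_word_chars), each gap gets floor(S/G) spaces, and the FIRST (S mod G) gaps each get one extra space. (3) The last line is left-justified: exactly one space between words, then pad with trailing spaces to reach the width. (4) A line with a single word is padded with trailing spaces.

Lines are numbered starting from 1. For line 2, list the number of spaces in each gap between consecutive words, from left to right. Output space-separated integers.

Line 1: ['give', 'bee'] (min_width=8, slack=2)
Line 2: ['guitar', 'you'] (min_width=10, slack=0)
Line 3: ['river', 'wind'] (min_width=10, slack=0)
Line 4: ['release'] (min_width=7, slack=3)
Line 5: ['been', 'and'] (min_width=8, slack=2)
Line 6: ['robot'] (min_width=5, slack=5)

Answer: 1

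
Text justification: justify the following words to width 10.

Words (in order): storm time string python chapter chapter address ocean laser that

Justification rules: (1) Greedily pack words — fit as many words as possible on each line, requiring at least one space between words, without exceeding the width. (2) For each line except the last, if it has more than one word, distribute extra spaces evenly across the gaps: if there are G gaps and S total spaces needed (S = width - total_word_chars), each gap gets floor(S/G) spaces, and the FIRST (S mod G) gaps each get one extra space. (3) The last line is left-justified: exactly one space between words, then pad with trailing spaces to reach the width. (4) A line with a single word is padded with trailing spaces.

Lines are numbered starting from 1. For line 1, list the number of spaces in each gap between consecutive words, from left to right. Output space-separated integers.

Line 1: ['storm', 'time'] (min_width=10, slack=0)
Line 2: ['string'] (min_width=6, slack=4)
Line 3: ['python'] (min_width=6, slack=4)
Line 4: ['chapter'] (min_width=7, slack=3)
Line 5: ['chapter'] (min_width=7, slack=3)
Line 6: ['address'] (min_width=7, slack=3)
Line 7: ['ocean'] (min_width=5, slack=5)
Line 8: ['laser', 'that'] (min_width=10, slack=0)

Answer: 1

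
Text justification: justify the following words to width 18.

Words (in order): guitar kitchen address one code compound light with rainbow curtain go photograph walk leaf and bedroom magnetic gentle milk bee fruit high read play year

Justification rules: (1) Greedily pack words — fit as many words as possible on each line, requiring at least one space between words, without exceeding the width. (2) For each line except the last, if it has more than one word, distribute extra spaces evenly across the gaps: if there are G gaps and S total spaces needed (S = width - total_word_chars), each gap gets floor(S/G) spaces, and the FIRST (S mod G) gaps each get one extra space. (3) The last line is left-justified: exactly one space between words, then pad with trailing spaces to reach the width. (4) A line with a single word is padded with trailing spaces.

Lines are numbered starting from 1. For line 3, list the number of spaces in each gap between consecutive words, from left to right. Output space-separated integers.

Line 1: ['guitar', 'kitchen'] (min_width=14, slack=4)
Line 2: ['address', 'one', 'code'] (min_width=16, slack=2)
Line 3: ['compound', 'light'] (min_width=14, slack=4)
Line 4: ['with', 'rainbow'] (min_width=12, slack=6)
Line 5: ['curtain', 'go'] (min_width=10, slack=8)
Line 6: ['photograph', 'walk'] (min_width=15, slack=3)
Line 7: ['leaf', 'and', 'bedroom'] (min_width=16, slack=2)
Line 8: ['magnetic', 'gentle'] (min_width=15, slack=3)
Line 9: ['milk', 'bee', 'fruit'] (min_width=14, slack=4)
Line 10: ['high', 'read', 'play'] (min_width=14, slack=4)
Line 11: ['year'] (min_width=4, slack=14)

Answer: 5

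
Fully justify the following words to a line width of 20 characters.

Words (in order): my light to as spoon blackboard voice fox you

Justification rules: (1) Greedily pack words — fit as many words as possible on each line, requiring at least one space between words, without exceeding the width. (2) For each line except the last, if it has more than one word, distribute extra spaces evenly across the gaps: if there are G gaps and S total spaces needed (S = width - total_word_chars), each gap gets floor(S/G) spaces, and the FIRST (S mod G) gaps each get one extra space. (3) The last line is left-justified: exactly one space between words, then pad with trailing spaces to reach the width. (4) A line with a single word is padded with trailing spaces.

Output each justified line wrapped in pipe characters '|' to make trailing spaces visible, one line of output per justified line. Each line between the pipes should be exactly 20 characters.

Line 1: ['my', 'light', 'to', 'as', 'spoon'] (min_width=20, slack=0)
Line 2: ['blackboard', 'voice', 'fox'] (min_width=20, slack=0)
Line 3: ['you'] (min_width=3, slack=17)

Answer: |my light to as spoon|
|blackboard voice fox|
|you                 |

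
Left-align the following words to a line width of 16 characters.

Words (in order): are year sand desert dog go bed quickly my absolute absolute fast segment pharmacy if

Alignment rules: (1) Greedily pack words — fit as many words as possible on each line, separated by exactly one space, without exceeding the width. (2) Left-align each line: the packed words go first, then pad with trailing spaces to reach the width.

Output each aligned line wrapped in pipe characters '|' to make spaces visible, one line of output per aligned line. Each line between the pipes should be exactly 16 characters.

Answer: |are year sand   |
|desert dog go   |
|bed quickly my  |
|absolute        |
|absolute fast   |
|segment pharmacy|
|if              |

Derivation:
Line 1: ['are', 'year', 'sand'] (min_width=13, slack=3)
Line 2: ['desert', 'dog', 'go'] (min_width=13, slack=3)
Line 3: ['bed', 'quickly', 'my'] (min_width=14, slack=2)
Line 4: ['absolute'] (min_width=8, slack=8)
Line 5: ['absolute', 'fast'] (min_width=13, slack=3)
Line 6: ['segment', 'pharmacy'] (min_width=16, slack=0)
Line 7: ['if'] (min_width=2, slack=14)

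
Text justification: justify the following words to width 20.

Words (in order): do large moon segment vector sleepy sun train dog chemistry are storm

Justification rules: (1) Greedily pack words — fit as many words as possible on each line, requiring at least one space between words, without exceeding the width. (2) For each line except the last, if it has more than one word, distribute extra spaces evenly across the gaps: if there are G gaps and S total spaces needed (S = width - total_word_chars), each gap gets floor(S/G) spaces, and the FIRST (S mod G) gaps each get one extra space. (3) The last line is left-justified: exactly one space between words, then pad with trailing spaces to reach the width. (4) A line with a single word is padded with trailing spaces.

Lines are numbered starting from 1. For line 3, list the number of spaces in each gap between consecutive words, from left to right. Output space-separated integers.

Line 1: ['do', 'large', 'moon'] (min_width=13, slack=7)
Line 2: ['segment', 'vector'] (min_width=14, slack=6)
Line 3: ['sleepy', 'sun', 'train', 'dog'] (min_width=20, slack=0)
Line 4: ['chemistry', 'are', 'storm'] (min_width=19, slack=1)

Answer: 1 1 1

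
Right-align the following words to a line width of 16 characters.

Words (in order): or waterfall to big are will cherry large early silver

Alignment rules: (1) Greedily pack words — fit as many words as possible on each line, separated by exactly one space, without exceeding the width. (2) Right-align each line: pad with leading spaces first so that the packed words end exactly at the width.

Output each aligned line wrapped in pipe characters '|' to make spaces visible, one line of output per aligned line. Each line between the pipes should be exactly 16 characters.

Answer: | or waterfall to|
|    big are will|
|    cherry large|
|    early silver|

Derivation:
Line 1: ['or', 'waterfall', 'to'] (min_width=15, slack=1)
Line 2: ['big', 'are', 'will'] (min_width=12, slack=4)
Line 3: ['cherry', 'large'] (min_width=12, slack=4)
Line 4: ['early', 'silver'] (min_width=12, slack=4)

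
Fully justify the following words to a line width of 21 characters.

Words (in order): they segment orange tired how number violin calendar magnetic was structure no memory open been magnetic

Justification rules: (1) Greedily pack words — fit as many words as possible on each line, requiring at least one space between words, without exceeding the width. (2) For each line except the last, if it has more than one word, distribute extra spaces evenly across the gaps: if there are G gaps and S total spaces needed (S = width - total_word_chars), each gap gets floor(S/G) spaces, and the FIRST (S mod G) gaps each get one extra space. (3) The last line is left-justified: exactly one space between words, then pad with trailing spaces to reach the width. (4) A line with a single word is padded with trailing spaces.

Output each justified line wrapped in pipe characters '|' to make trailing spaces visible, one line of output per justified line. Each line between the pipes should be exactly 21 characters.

Line 1: ['they', 'segment', 'orange'] (min_width=19, slack=2)
Line 2: ['tired', 'how', 'number'] (min_width=16, slack=5)
Line 3: ['violin', 'calendar'] (min_width=15, slack=6)
Line 4: ['magnetic', 'was'] (min_width=12, slack=9)
Line 5: ['structure', 'no', 'memory'] (min_width=19, slack=2)
Line 6: ['open', 'been', 'magnetic'] (min_width=18, slack=3)

Answer: |they  segment  orange|
|tired    how   number|
|violin       calendar|
|magnetic          was|
|structure  no  memory|
|open been magnetic   |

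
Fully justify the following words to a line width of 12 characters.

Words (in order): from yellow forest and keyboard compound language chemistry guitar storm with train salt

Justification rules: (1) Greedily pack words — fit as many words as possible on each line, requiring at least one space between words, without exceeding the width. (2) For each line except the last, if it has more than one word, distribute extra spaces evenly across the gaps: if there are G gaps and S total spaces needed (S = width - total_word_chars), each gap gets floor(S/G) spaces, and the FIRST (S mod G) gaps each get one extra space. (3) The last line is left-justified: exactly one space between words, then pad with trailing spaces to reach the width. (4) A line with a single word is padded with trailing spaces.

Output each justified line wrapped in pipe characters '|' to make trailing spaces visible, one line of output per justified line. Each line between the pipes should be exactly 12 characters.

Answer: |from  yellow|
|forest   and|
|keyboard    |
|compound    |
|language    |
|chemistry   |
|guitar storm|
|with   train|
|salt        |

Derivation:
Line 1: ['from', 'yellow'] (min_width=11, slack=1)
Line 2: ['forest', 'and'] (min_width=10, slack=2)
Line 3: ['keyboard'] (min_width=8, slack=4)
Line 4: ['compound'] (min_width=8, slack=4)
Line 5: ['language'] (min_width=8, slack=4)
Line 6: ['chemistry'] (min_width=9, slack=3)
Line 7: ['guitar', 'storm'] (min_width=12, slack=0)
Line 8: ['with', 'train'] (min_width=10, slack=2)
Line 9: ['salt'] (min_width=4, slack=8)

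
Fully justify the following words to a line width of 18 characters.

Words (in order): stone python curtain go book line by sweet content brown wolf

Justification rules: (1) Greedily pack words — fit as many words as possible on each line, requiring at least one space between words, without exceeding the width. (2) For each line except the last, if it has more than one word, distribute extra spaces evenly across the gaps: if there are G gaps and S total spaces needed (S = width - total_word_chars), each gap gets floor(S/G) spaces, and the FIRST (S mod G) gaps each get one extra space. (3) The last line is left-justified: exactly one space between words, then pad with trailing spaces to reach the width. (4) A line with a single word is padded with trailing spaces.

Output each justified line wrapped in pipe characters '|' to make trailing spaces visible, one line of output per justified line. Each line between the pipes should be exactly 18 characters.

Line 1: ['stone', 'python'] (min_width=12, slack=6)
Line 2: ['curtain', 'go', 'book'] (min_width=15, slack=3)
Line 3: ['line', 'by', 'sweet'] (min_width=13, slack=5)
Line 4: ['content', 'brown', 'wolf'] (min_width=18, slack=0)

Answer: |stone       python|
|curtain   go  book|
|line    by   sweet|
|content brown wolf|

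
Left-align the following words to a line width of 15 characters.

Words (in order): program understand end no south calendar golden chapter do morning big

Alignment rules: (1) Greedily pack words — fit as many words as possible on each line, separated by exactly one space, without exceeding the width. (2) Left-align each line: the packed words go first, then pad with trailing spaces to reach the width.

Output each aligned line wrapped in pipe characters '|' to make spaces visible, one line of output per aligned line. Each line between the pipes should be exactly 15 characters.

Answer: |program        |
|understand end |
|no south       |
|calendar golden|
|chapter do     |
|morning big    |

Derivation:
Line 1: ['program'] (min_width=7, slack=8)
Line 2: ['understand', 'end'] (min_width=14, slack=1)
Line 3: ['no', 'south'] (min_width=8, slack=7)
Line 4: ['calendar', 'golden'] (min_width=15, slack=0)
Line 5: ['chapter', 'do'] (min_width=10, slack=5)
Line 6: ['morning', 'big'] (min_width=11, slack=4)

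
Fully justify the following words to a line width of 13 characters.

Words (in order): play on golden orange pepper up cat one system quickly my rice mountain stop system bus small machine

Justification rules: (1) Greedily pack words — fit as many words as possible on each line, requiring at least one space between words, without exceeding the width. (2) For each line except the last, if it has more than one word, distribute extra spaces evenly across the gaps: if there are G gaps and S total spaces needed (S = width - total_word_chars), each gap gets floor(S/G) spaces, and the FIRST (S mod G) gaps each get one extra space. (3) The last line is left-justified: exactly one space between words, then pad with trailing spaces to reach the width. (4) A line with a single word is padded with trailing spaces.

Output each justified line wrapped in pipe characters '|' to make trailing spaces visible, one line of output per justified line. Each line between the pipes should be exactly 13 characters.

Answer: |play       on|
|golden orange|
|pepper up cat|
|one    system|
|quickly    my|
|rice mountain|
|stop   system|
|bus     small|
|machine      |

Derivation:
Line 1: ['play', 'on'] (min_width=7, slack=6)
Line 2: ['golden', 'orange'] (min_width=13, slack=0)
Line 3: ['pepper', 'up', 'cat'] (min_width=13, slack=0)
Line 4: ['one', 'system'] (min_width=10, slack=3)
Line 5: ['quickly', 'my'] (min_width=10, slack=3)
Line 6: ['rice', 'mountain'] (min_width=13, slack=0)
Line 7: ['stop', 'system'] (min_width=11, slack=2)
Line 8: ['bus', 'small'] (min_width=9, slack=4)
Line 9: ['machine'] (min_width=7, slack=6)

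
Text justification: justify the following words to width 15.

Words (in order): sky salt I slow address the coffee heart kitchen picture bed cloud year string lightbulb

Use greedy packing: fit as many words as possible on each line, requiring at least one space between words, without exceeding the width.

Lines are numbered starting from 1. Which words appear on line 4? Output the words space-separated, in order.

Answer: kitchen picture

Derivation:
Line 1: ['sky', 'salt', 'I', 'slow'] (min_width=15, slack=0)
Line 2: ['address', 'the'] (min_width=11, slack=4)
Line 3: ['coffee', 'heart'] (min_width=12, slack=3)
Line 4: ['kitchen', 'picture'] (min_width=15, slack=0)
Line 5: ['bed', 'cloud', 'year'] (min_width=14, slack=1)
Line 6: ['string'] (min_width=6, slack=9)
Line 7: ['lightbulb'] (min_width=9, slack=6)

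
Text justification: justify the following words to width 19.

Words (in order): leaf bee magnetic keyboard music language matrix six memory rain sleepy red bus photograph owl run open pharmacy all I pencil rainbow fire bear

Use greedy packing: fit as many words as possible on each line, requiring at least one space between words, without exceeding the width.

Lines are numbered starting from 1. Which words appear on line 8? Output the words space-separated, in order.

Answer: pencil rainbow fire

Derivation:
Line 1: ['leaf', 'bee', 'magnetic'] (min_width=17, slack=2)
Line 2: ['keyboard', 'music'] (min_width=14, slack=5)
Line 3: ['language', 'matrix', 'six'] (min_width=19, slack=0)
Line 4: ['memory', 'rain', 'sleepy'] (min_width=18, slack=1)
Line 5: ['red', 'bus', 'photograph'] (min_width=18, slack=1)
Line 6: ['owl', 'run', 'open'] (min_width=12, slack=7)
Line 7: ['pharmacy', 'all', 'I'] (min_width=14, slack=5)
Line 8: ['pencil', 'rainbow', 'fire'] (min_width=19, slack=0)
Line 9: ['bear'] (min_width=4, slack=15)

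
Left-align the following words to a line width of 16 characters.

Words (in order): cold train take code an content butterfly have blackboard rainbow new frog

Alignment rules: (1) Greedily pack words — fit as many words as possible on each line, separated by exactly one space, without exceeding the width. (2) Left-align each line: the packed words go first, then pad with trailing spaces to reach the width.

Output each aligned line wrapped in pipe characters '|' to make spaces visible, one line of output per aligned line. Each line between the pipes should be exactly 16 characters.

Answer: |cold train take |
|code an content |
|butterfly have  |
|blackboard      |
|rainbow new frog|

Derivation:
Line 1: ['cold', 'train', 'take'] (min_width=15, slack=1)
Line 2: ['code', 'an', 'content'] (min_width=15, slack=1)
Line 3: ['butterfly', 'have'] (min_width=14, slack=2)
Line 4: ['blackboard'] (min_width=10, slack=6)
Line 5: ['rainbow', 'new', 'frog'] (min_width=16, slack=0)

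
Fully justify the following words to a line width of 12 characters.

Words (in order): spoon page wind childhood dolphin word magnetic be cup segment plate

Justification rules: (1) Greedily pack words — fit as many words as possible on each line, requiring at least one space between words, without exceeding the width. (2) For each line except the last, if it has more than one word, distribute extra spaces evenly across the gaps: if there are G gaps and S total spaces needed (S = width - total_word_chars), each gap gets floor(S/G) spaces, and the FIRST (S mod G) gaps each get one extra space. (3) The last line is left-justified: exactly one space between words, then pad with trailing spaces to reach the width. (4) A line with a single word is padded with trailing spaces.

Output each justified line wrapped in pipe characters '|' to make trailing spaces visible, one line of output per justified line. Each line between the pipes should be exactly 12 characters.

Line 1: ['spoon', 'page'] (min_width=10, slack=2)
Line 2: ['wind'] (min_width=4, slack=8)
Line 3: ['childhood'] (min_width=9, slack=3)
Line 4: ['dolphin', 'word'] (min_width=12, slack=0)
Line 5: ['magnetic', 'be'] (min_width=11, slack=1)
Line 6: ['cup', 'segment'] (min_width=11, slack=1)
Line 7: ['plate'] (min_width=5, slack=7)

Answer: |spoon   page|
|wind        |
|childhood   |
|dolphin word|
|magnetic  be|
|cup  segment|
|plate       |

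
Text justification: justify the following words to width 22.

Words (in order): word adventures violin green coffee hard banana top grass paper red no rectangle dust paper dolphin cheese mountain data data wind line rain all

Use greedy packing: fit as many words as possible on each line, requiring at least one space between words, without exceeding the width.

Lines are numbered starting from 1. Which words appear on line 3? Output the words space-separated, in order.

Answer: banana top grass paper

Derivation:
Line 1: ['word', 'adventures', 'violin'] (min_width=22, slack=0)
Line 2: ['green', 'coffee', 'hard'] (min_width=17, slack=5)
Line 3: ['banana', 'top', 'grass', 'paper'] (min_width=22, slack=0)
Line 4: ['red', 'no', 'rectangle', 'dust'] (min_width=21, slack=1)
Line 5: ['paper', 'dolphin', 'cheese'] (min_width=20, slack=2)
Line 6: ['mountain', 'data', 'data'] (min_width=18, slack=4)
Line 7: ['wind', 'line', 'rain', 'all'] (min_width=18, slack=4)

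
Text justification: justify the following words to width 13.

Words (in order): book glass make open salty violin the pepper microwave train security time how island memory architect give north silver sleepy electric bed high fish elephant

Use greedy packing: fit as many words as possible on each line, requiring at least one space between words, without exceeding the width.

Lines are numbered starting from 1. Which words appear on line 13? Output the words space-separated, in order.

Answer: electric bed

Derivation:
Line 1: ['book', 'glass'] (min_width=10, slack=3)
Line 2: ['make', 'open'] (min_width=9, slack=4)
Line 3: ['salty', 'violin'] (min_width=12, slack=1)
Line 4: ['the', 'pepper'] (min_width=10, slack=3)
Line 5: ['microwave'] (min_width=9, slack=4)
Line 6: ['train'] (min_width=5, slack=8)
Line 7: ['security', 'time'] (min_width=13, slack=0)
Line 8: ['how', 'island'] (min_width=10, slack=3)
Line 9: ['memory'] (min_width=6, slack=7)
Line 10: ['architect'] (min_width=9, slack=4)
Line 11: ['give', 'north'] (min_width=10, slack=3)
Line 12: ['silver', 'sleepy'] (min_width=13, slack=0)
Line 13: ['electric', 'bed'] (min_width=12, slack=1)
Line 14: ['high', 'fish'] (min_width=9, slack=4)
Line 15: ['elephant'] (min_width=8, slack=5)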